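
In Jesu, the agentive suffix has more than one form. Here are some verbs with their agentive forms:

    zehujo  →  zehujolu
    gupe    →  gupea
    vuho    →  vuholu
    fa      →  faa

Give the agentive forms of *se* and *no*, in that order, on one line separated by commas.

The alternation tracks the last vowel of the stem — -lu when the last vowel of the stem is a rounded vowel (*zehujo*, *vuho*); -a when the last vowel of the stem is an unrounded vowel (*gupe*, *fa*).
*se* — last vowel /e/ (an unrounded vowel) → -a → *sea*.
*no*: last vowel = /o/, a rounded vowel → -lu → *nolu*.

sea, nolu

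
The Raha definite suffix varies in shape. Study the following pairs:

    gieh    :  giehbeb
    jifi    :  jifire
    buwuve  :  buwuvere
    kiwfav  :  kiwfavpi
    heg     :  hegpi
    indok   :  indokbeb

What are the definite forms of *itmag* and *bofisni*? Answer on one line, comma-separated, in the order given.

Looking at the final sound of each stem: -beb when the stem ends in a voiceless consonant (*gieh*, *indok*); -pi when the stem ends in a voiced consonant (*kiwfav*, *heg*); -re when the stem ends in a vowel (*jifi*, *buwuve*).
Since the final sound of *itmag* is /g/ (a voiced consonant), it takes -pi, giving *itmagpi*.
Since the final sound of *bofisni* is /i/ (a vowel), it takes -re, giving *bofisnire*.

itmagpi, bofisnire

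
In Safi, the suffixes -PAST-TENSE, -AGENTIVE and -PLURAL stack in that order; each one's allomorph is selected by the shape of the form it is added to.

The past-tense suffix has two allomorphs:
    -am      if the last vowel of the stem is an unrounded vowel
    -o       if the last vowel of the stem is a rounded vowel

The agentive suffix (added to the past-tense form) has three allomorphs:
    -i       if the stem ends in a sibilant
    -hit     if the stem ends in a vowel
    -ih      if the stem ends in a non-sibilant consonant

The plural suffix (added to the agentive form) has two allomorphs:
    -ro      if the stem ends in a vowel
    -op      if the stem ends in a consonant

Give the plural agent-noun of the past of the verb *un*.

unohitop

Since the last vowel of *un* is /u/ (a rounded vowel), it takes -o, giving *uno*.
Since the final sound of the past-tense form *uno* is /o/ (a vowel), it takes -hit, giving *unohit*.
The final sound of the agentive form *unohit* is /t/, which is a consonant, so the plural suffix is -op, giving *unohitop*.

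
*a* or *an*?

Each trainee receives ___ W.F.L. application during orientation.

The indefinite article is chosen by the initial *sound* of the following word, not its spelling.
The initialism *W.F.L.* is read letter by letter; the first letter, W, is pronounced /ˈdʌbəl.juː/, which begins with a consonant sound.
So the article is *a*: Each trainee receives a W.F.L. application during orientation.

a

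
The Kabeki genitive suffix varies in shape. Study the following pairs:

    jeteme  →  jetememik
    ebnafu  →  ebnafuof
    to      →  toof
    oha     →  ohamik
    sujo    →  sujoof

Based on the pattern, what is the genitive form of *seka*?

sekamik

Looking at the last vowel of each stem: -of when the last vowel of the stem is a rounded vowel (*ebnafu*, *to*, *sujo*); -mik when the last vowel of the stem is an unrounded vowel (*jeteme*, *oha*).
The last vowel of *seka* is /a/, which is an unrounded vowel, so the suffix is -mik, giving *sekamik*.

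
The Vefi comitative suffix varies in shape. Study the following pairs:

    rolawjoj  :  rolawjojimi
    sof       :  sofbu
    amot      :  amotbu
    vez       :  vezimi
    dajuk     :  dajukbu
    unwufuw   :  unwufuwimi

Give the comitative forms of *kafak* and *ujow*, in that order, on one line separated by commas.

Looking at the final consonant of each stem: -bu when the stem ends in a voiceless consonant (*sof*, *amot*, *dajuk*); -imi when the stem ends in a voiced consonant (*rolawjoj*, *vez*, *unwufuw*).
The final consonant of *kafak* is /k/, which is voiceless, so the suffix is -bu, giving *kafakbu*.
*ujow*: final consonant = /w/, voiced → -imi → *ujowimi*.

kafakbu, ujowimi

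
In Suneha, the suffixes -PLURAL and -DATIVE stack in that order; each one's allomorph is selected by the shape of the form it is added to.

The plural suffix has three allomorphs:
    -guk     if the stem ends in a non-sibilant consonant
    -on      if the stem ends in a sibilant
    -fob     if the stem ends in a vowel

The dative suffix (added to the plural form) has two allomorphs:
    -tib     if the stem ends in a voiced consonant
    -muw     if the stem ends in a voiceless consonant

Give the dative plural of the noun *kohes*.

The final sound of *kohes* is /s/, which is a sibilant, so the plural suffix is -on, giving *koheson*.
The plural form *koheson* — final consonant /n/ (voiced) → -tib → *kohesontib*.

kohesontib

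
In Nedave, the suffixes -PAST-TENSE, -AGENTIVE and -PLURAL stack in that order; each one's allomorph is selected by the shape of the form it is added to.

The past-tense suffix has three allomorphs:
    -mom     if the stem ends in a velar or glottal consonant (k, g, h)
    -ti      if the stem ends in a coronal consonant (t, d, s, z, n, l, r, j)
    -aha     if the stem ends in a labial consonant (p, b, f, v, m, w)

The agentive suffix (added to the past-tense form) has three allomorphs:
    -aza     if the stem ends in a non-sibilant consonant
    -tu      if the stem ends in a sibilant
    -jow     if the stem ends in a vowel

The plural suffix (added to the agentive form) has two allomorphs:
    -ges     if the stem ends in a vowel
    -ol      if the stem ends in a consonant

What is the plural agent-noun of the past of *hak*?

*hak* — final consonant /k/ (velar/glottal) → -mom → *hakmom*.
The past-tense form *hakmom*: final sound = /m/, a non-sibilant consonant → -aza → *hakmomaza*.
The agentive form *hakmomaza*: final sound = /a/, a vowel → -ges → *hakmomazages*.

hakmomazages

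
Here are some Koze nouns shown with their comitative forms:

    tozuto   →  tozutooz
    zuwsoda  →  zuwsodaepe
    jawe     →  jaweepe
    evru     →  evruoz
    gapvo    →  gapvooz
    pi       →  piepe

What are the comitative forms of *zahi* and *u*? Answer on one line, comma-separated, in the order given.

zahiepe, uoz

Looking at the last vowel of each stem: -oz when the last vowel of the stem is a rounded vowel (*tozuto*, *evru*, *gapvo*); -epe when the last vowel of the stem is an unrounded vowel (*zuwsoda*, *jawe*, *pi*).
Since the last vowel of *zahi* is /i/ (an unrounded vowel), it takes -epe, giving *zahiepe*.
*u* — last vowel /u/ (a rounded vowel) → -oz → *uoz*.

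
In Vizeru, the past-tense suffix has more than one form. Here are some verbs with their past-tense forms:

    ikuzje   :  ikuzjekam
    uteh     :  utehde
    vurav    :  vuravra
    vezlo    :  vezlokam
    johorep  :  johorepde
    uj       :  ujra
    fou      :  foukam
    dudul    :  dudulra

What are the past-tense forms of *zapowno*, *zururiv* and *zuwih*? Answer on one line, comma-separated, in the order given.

zapownokam, zururivra, zuwihde

Looking at the final sound of each stem: -de when the stem ends in a voiceless consonant (*uteh*, *johorep*); -ra when the stem ends in a voiced consonant (*vurav*, *uj*, *dudul*); -kam when the stem ends in a vowel (*ikuzje*, *vezlo*, *fou*).
*zapowno*: final sound = /o/, a vowel → -kam → *zapownokam*.
*zururiv* — final sound /v/ (a voiced consonant) → -ra → *zururivra*.
*zuwih* — final sound /h/ (a voiceless consonant) → -de → *zuwihde*.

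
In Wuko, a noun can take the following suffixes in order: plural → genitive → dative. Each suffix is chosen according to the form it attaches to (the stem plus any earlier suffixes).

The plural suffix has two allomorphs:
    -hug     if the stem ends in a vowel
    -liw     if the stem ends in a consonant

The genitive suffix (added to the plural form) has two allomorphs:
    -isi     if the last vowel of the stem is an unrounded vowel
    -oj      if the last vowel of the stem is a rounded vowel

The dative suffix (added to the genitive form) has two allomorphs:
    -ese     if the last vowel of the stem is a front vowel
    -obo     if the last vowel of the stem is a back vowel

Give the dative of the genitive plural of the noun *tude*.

tudehugojobo

Since the final sound of *tude* is /e/ (a vowel), it takes -hug, giving *tudehug*.
The plural form *tudehug*: last vowel = /u/, a rounded vowel → -oj → *tudehugoj*.
The genitive form *tudehugoj*: last vowel = /o/, a back vowel → -obo → *tudehugojobo*.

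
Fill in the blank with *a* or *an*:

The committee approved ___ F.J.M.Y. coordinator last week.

an

The indefinite article is chosen by the initial *sound* of the following word, not its spelling.
The initialism *F.J.M.Y.* is read letter by letter; the first letter, F, is pronounced /ɛf/, which begins with a vowel sound.
So the article is *an*: The committee approved an F.J.M.Y. coordinator last week.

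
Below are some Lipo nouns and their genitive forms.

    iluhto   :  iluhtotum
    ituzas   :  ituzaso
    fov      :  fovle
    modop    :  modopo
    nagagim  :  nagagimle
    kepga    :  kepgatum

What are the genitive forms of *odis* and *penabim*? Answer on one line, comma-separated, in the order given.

The alternation tracks the final sound of the stem — -o when the stem ends in a voiceless consonant (*ituzas*, *modop*); -le when the stem ends in a voiced consonant (*fov*, *nagagim*); -tum when the stem ends in a vowel (*iluhto*, *kepga*).
Since the final sound of *odis* is /s/ (a voiceless consonant), it takes -o, giving *odiso*.
The final sound of *penabim* is /m/, which is a voiced consonant, so the suffix is -le, giving *penabimle*.

odiso, penabimle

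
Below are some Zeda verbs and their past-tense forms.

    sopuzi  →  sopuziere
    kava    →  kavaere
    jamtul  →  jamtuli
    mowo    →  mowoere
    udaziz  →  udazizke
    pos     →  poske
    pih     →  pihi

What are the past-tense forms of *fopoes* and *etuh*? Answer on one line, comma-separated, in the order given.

The suffix is conditioned by the final sound: -ke when the stem ends in a sibilant (*udaziz*, *pos*); -i when the stem ends in a non-sibilant consonant (*jamtul*, *pih*); -ere when the stem ends in a vowel (*sopuzi*, *kava*, *mowo*).
*fopoes* — final sound /s/ (a sibilant) → -ke → *fopoeske*.
The final sound of *etuh* is /h/, which is a non-sibilant consonant, so the suffix is -i, giving *etuhi*.

fopoeske, etuhi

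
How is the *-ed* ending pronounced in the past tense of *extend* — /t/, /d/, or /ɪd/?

/ɪd/

The stem *extend* ends in /t/ or /d/.
The -ed suffix is realized as /ɪd/ after /t, d/; as /t/ after other voiceless consonants; and as /d/ after other voiced sounds.
So -ed on *extend* is pronounced /ɪd/.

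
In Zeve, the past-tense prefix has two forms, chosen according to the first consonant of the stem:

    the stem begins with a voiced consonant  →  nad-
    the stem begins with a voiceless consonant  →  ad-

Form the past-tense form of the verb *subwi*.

*subwi*: first consonant = /s/, voiceless → ad- → *adsubwi*.

adsubwi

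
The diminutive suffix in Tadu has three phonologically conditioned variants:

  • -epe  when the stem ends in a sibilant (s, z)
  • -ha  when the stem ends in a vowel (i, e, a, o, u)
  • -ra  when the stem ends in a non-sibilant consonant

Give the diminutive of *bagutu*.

bagutuha

The final sound of *bagutu* is /u/, which is a vowel, so the suffix is -ha, giving *bagutuha*.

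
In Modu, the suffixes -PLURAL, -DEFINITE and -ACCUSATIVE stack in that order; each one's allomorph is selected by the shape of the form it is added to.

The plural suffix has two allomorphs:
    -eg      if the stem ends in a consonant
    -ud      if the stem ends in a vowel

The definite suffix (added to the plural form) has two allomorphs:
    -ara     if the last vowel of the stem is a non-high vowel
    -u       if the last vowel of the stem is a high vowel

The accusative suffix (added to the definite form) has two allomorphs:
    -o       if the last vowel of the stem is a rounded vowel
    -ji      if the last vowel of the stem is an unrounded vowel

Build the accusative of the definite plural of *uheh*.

The final sound of *uheh* is /h/, which is a consonant, so the plural suffix is -eg, giving *uheheg*.
The plural form *uheheg* — last vowel /e/ (a non-high vowel) → -ara → *uhehegara*.
The last vowel of the definite form *uhehegara* is /a/, which is an unrounded vowel, so the accusative suffix is -ji, giving *uhehegaraji*.

uhehegaraji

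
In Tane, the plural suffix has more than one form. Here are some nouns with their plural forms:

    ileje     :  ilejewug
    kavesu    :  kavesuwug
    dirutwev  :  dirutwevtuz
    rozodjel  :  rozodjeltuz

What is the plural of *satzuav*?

The pattern is consonant vs. vowel: -tuz when the stem ends in a consonant (*dirutwev*, *rozodjel*); -wug when the stem ends in a vowel (*ileje*, *kavesu*).
Since the final sound of *satzuav* is /v/ (a consonant), it takes -tuz, giving *satzuavtuz*.

satzuavtuz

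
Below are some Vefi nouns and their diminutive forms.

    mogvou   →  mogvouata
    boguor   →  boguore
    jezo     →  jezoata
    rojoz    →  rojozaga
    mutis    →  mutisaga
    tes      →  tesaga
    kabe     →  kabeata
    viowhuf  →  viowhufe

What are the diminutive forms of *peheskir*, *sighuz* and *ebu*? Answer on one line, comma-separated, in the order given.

peheskire, sighuzaga, ebuata

The suffix is conditioned by the final sound: -aga when the stem ends in a sibilant (*rojoz*, *mutis*, *tes*); -e when the stem ends in a non-sibilant consonant (*boguor*, *viowhuf*); -ata when the stem ends in a vowel (*mogvou*, *jezo*, *kabe*).
Since the final sound of *peheskir* is /r/ (a non-sibilant consonant), it takes -e, giving *peheskire*.
*sighuz*: final sound = /z/, a sibilant → -aga → *sighuzaga*.
*ebu* — final sound /u/ (a vowel) → -ata → *ebuata*.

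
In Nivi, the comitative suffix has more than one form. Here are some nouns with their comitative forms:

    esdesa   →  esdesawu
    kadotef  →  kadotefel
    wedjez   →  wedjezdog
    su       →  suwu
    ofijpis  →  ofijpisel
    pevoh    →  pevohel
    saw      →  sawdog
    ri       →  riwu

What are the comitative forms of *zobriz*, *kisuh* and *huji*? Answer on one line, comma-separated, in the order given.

zobrizdog, kisuhel, hujiwu

The alternation tracks the final sound of the stem — -el when the stem ends in a voiceless consonant (*kadotef*, *ofijpis*, *pevoh*); -dog when the stem ends in a voiced consonant (*wedjez*, *saw*); -wu when the stem ends in a vowel (*esdesa*, *su*, *ri*).
*zobriz*: final sound = /z/, a voiced consonant → -dog → *zobrizdog*.
Since the final sound of *kisuh* is /h/ (a voiceless consonant), it takes -el, giving *kisuhel*.
The final sound of *huji* is /i/, which is a vowel, so the suffix is -wu, giving *hujiwu*.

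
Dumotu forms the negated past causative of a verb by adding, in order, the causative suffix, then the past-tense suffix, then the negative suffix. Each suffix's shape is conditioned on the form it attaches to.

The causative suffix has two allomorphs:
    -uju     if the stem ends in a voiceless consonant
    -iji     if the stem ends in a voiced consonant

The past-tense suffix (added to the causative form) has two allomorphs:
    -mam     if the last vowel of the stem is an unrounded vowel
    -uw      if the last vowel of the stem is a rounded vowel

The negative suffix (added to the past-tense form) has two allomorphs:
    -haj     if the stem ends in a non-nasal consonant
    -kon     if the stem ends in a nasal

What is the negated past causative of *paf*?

The final consonant of *paf* is /f/, which is voiceless, so the causative suffix is -uju, giving *pafuju*.
The causative form *pafuju*: last vowel = /u/, a rounded vowel → -uw → *pafujuuw*.
The final consonant of the past-tense form *pafujuuw* is /w/, which is non-nasal, so the negative suffix is -haj, giving *pafujuuwhaj*.

pafujuuwhaj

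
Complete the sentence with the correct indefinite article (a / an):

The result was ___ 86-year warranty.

The indefinite article is chosen by the initial *sound* of the following word, not its spelling.
The number *86* is spoken "eighty-…", beginning with /ˈeɪti/ — a vowel sound.
So the article is *an*: The result was an 86-year warranty.

an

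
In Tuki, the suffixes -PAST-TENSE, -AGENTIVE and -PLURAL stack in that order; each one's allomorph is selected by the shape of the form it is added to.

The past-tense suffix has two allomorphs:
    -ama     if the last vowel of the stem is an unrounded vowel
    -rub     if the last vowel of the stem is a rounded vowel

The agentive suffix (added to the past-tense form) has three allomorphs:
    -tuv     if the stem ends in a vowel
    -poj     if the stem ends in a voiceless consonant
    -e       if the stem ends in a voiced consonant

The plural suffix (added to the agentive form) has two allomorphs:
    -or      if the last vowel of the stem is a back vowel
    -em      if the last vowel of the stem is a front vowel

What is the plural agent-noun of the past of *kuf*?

kufrubeem

Since the last vowel of *kuf* is /u/ (a rounded vowel), it takes -rub, giving *kufrub*.
The past-tense form *kufrub*: final sound = /b/, a voiced consonant → -e → *kufrube*.
The agentive form *kufrube* — last vowel /e/ (a front vowel) → -em → *kufrubeem*.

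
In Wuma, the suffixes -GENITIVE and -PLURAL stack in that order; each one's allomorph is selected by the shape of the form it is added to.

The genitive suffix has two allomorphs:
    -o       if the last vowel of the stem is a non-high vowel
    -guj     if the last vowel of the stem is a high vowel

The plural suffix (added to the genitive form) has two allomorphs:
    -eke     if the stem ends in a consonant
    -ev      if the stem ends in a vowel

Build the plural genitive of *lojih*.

lojihgujeke

*lojih*: last vowel = /i/, a high vowel → -guj → *lojihguj*.
The genitive form *lojihguj*: final sound = /j/, a consonant → -eke → *lojihgujeke*.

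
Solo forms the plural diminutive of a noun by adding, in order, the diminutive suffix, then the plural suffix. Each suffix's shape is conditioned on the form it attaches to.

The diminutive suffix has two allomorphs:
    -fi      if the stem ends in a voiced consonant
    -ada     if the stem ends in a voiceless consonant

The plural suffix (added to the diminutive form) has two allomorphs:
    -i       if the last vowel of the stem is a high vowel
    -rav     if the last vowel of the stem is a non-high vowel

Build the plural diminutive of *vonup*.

vonupadarav

*vonup*: final consonant = /p/, voiceless → -ada → *vonupada*.
The diminutive form *vonupada*: last vowel = /a/, a non-high vowel → -rav → *vonupadarav*.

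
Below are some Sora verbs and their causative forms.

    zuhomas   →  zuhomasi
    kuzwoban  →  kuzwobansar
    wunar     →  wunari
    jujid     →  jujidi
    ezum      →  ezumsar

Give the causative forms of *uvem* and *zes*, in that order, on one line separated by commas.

The alternation tracks the final consonant of the stem — -sar when the stem ends in a nasal (*kuzwoban*, *ezum*); -i when the stem ends in a non-nasal consonant (*zuhomas*, *wunar*, *jujid*).
*uvem* — final consonant /m/ (a nasal) → -sar → *uvemsar*.
*zes*: final consonant = /s/, non-nasal → -i → *zesi*.

uvemsar, zesi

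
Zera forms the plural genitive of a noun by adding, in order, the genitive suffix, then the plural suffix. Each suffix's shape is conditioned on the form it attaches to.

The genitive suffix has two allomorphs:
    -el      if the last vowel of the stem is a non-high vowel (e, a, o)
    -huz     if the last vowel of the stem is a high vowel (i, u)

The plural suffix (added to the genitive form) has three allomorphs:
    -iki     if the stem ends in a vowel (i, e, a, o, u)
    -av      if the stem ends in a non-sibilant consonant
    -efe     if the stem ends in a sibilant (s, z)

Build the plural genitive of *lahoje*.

The last vowel of *lahoje* is /e/, which is a non-high vowel, so the genitive suffix is -el, giving *lahojeel*.
Since the final sound of the genitive form *lahojeel* is /l/ (a non-sibilant consonant), it takes -av, giving *lahojeelav*.

lahojeelav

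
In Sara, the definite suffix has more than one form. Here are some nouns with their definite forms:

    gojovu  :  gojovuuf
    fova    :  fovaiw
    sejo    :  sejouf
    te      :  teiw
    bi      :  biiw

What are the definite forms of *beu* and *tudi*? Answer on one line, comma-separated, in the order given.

The pattern is rounding harmony: -uf when the last vowel of the stem is a rounded vowel (*gojovu*, *sejo*); -iw when the last vowel of the stem is an unrounded vowel (*fova*, *te*, *bi*).
*beu* — last vowel /u/ (a rounded vowel) → -uf → *beuuf*.
Since the last vowel of *tudi* is /i/ (an unrounded vowel), it takes -iw, giving *tudiiw*.

beuuf, tudiiw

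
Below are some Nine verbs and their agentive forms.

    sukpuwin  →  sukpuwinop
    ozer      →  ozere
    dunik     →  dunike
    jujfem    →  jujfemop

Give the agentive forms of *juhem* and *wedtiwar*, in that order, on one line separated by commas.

juhemop, wedtiware

The alternation tracks the final consonant of the stem — -op when the stem ends in a nasal (*sukpuwin*, *jujfem*); -e when the stem ends in a non-nasal consonant (*ozer*, *dunik*).
The final consonant of *juhem* is /m/, which is a nasal, so the suffix is -op, giving *juhemop*.
The final consonant of *wedtiwar* is /r/, which is non-nasal, so the suffix is -e, giving *wedtiware*.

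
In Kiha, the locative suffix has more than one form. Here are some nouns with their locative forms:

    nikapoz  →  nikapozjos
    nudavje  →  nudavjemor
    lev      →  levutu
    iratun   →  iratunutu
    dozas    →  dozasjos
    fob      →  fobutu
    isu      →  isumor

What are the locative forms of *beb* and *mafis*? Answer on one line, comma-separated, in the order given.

Looking at the final sound of each stem: -jos when the stem ends in a sibilant (*nikapoz*, *dozas*); -utu when the stem ends in a non-sibilant consonant (*lev*, *iratun*, *fob*); -mor when the stem ends in a vowel (*nudavje*, *isu*).
The final sound of *beb* is /b/, which is a non-sibilant consonant, so the suffix is -utu, giving *bebutu*.
*mafis* — final sound /s/ (a sibilant) → -jos → *mafisjos*.

bebutu, mafisjos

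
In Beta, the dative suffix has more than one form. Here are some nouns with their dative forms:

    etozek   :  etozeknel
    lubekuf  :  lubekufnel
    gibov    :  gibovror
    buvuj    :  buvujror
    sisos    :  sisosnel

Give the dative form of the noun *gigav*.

The suffix is conditioned by the final consonant: -nel when the stem ends in a voiceless consonant (*etozek*, *lubekuf*, *sisos*); -ror when the stem ends in a voiced consonant (*gibov*, *buvuj*).
*gigav* — final consonant /v/ (voiced) → -ror → *gigavror*.

gigavror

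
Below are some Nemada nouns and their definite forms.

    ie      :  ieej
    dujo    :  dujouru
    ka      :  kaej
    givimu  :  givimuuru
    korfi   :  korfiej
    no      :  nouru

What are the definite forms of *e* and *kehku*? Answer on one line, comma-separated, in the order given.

eej, kehkuuru

The alternation tracks the last vowel of the stem — -uru when the last vowel of the stem is a rounded vowel (*dujo*, *givimu*, *no*); -ej when the last vowel of the stem is an unrounded vowel (*ie*, *ka*, *korfi*).
*e* — last vowel /e/ (an unrounded vowel) → -ej → *eej*.
*kehku*: last vowel = /u/, a rounded vowel → -uru → *kehkuuru*.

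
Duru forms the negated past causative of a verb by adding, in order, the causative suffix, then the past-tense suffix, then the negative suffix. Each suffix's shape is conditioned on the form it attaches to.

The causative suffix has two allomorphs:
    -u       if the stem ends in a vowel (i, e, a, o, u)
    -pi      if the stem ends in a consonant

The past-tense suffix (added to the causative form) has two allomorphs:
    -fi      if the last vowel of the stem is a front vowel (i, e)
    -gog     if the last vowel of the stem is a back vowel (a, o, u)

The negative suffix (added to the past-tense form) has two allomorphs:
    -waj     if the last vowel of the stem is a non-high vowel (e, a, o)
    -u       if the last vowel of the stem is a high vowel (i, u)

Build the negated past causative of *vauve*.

vauveugogwaj

*vauve* — final sound /e/ (a vowel) → -u → *vauveu*.
The last vowel of the causative form *vauveu* is /u/, which is a back vowel, so the past-tense suffix is -gog, giving *vauveugog*.
The last vowel of the past-tense form *vauveugog* is /o/, which is a non-high vowel, so the negative suffix is -waj, giving *vauveugogwaj*.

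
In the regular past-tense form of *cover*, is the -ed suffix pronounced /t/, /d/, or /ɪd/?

The stem *cover* ends in a voiced sound other than /d/.
The -ed suffix is realized as /ɪd/ after /t, d/; as /t/ after other voiceless consonants; and as /d/ after other voiced sounds.
So -ed on *cover* is pronounced /d/.

/d/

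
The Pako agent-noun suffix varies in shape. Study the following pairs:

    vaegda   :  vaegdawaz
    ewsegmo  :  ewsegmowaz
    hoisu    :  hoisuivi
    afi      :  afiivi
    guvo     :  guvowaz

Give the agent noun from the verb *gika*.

gikawaz

The pattern is height harmony: -ivi when the last vowel of the stem is a high vowel (*hoisu*, *afi*); -waz when the last vowel of the stem is a non-high vowel (*vaegda*, *ewsegmo*, *guvo*).
*gika*: last vowel = /a/, a non-high vowel → -waz → *gikawaz*.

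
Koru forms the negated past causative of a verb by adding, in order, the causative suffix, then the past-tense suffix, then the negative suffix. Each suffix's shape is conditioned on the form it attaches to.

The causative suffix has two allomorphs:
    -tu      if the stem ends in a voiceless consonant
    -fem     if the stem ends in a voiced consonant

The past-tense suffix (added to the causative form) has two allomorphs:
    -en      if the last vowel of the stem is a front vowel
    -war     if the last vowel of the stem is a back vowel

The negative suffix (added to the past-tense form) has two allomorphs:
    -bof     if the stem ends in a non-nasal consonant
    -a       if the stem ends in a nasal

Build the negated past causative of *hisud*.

hisudfemena

*hisud*: final consonant = /d/, voiced → -fem → *hisudfem*.
The causative form *hisudfem*: last vowel = /e/, a front vowel → -en → *hisudfemen*.
The past-tense form *hisudfemen* — final consonant /n/ (a nasal) → -a → *hisudfemena*.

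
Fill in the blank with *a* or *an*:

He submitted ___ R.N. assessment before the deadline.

The indefinite article is chosen by the initial *sound* of the following word, not its spelling.
The initialism *R.N.* is read letter by letter; the first letter, R, is pronounced /ɑr/, which begins with a vowel sound.
So the article is *an*: He submitted an R.N. assessment before the deadline.

an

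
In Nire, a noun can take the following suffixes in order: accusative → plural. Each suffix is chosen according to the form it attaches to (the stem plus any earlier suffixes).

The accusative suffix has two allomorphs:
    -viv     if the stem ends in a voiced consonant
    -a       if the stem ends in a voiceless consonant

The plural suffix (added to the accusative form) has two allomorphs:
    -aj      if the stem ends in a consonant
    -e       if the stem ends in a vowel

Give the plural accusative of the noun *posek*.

The final consonant of *posek* is /k/, which is voiceless, so the accusative suffix is -a, giving *poseka*.
The final sound of the accusative form *poseka* is /a/, which is a vowel, so the plural suffix is -e, giving *posekae*.

posekae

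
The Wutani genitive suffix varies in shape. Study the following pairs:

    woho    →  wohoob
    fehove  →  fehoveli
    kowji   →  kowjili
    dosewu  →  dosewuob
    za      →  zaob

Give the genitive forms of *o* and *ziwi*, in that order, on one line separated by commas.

oob, ziwili

The pattern is front/back vowel harmony: -li when the last vowel of the stem is a front vowel (*fehove*, *kowji*); -ob when the last vowel of the stem is a back vowel (*woho*, *dosewu*, *za*).
The last vowel of *o* is /o/, which is a back vowel, so the suffix is -ob, giving *oob*.
*ziwi*: last vowel = /i/, a front vowel → -li → *ziwili*.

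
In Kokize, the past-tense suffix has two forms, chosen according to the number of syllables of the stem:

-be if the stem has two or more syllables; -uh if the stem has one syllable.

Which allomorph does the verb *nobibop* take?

-be

With 3 syllables, *nobibop* takes -be.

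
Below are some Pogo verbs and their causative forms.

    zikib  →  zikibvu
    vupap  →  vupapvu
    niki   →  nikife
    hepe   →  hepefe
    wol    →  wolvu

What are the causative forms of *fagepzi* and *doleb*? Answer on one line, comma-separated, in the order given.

fagepzife, dolebvu

Looking at the final sound of each stem: -vu when the stem ends in a consonant (*zikib*, *vupap*, *wol*); -fe when the stem ends in a vowel (*niki*, *hepe*).
Since the final sound of *fagepzi* is /i/ (a vowel), it takes -fe, giving *fagepzife*.
Since the final sound of *doleb* is /b/ (a consonant), it takes -vu, giving *dolebvu*.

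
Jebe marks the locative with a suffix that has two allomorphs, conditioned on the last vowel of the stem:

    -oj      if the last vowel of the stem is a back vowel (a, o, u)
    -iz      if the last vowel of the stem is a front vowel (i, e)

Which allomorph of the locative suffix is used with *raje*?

-iz

*raje*: last vowel = /e/, a front vowel → -iz.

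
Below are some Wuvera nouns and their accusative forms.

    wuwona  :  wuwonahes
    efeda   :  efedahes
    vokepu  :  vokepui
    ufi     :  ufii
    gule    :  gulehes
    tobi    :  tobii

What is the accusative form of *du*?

dui

Looking at the last vowel of each stem: -i when the last vowel of the stem is a high vowel (*vokepu*, *ufi*, *tobi*); -hes when the last vowel of the stem is a non-high vowel (*wuwona*, *efeda*, *gule*).
*du*: last vowel = /u/, a high vowel → -i → *dui*.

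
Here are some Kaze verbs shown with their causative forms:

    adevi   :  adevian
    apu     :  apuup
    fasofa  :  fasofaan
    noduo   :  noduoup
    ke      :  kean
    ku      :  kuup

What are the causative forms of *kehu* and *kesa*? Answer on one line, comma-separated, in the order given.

The alternation tracks the last vowel of the stem — -up when the last vowel of the stem is a rounded vowel (*apu*, *noduo*, *ku*); -an when the last vowel of the stem is an unrounded vowel (*adevi*, *fasofa*, *ke*).
*kehu* — last vowel /u/ (a rounded vowel) → -up → *kehuup*.
*kesa* — last vowel /a/ (an unrounded vowel) → -an → *kesaan*.

kehuup, kesaan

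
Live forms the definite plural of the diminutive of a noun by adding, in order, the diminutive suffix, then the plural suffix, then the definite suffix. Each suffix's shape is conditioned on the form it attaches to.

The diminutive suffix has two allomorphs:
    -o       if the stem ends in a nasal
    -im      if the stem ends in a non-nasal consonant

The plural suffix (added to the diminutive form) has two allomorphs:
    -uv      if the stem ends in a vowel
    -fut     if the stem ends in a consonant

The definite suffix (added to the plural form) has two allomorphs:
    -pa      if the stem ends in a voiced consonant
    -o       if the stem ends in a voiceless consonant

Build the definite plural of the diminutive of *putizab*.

*putizab* — final consonant /b/ (non-nasal) → -im → *putizabim*.
The final sound of the diminutive form *putizabim* is /m/, which is a consonant, so the plural suffix is -fut, giving *putizabimfut*.
The plural form *putizabimfut*: final consonant = /t/, voiceless → -o → *putizabimfuto*.

putizabimfuto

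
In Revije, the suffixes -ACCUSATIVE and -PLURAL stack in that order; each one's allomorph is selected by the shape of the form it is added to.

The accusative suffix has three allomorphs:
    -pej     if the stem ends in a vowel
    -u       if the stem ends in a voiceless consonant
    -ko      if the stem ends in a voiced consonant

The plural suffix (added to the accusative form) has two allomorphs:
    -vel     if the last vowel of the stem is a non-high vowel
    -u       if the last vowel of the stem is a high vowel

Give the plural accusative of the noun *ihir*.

Since the final sound of *ihir* is /r/ (a voiced consonant), it takes -ko, giving *ihirko*.
The accusative form *ihirko*: last vowel = /o/, a non-high vowel → -vel → *ihirkovel*.

ihirkovel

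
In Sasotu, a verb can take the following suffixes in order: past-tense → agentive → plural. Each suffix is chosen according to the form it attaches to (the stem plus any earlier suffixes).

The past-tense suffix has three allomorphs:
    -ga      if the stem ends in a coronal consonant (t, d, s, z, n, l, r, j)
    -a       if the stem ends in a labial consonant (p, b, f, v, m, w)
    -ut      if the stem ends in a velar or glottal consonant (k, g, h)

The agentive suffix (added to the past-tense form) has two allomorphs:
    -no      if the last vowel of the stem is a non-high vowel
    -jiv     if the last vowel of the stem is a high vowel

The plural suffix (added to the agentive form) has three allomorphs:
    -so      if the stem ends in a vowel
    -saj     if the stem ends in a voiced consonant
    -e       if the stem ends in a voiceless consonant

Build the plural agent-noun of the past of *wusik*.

The final consonant of *wusik* is /k/, which is velar/glottal, so the past-tense suffix is -ut, giving *wusikut*.
The last vowel of the past-tense form *wusikut* is /u/, which is a high vowel, so the agentive suffix is -jiv, giving *wusikutjiv*.
Since the final sound of the agentive form *wusikutjiv* is /v/ (a voiced consonant), it takes -saj, giving *wusikutjivsaj*.

wusikutjivsaj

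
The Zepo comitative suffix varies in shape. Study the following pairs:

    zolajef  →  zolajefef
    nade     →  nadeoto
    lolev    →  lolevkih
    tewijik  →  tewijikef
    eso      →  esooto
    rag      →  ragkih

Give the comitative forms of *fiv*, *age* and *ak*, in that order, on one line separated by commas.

Looking at the final sound of each stem: -ef when the stem ends in a voiceless consonant (*zolajef*, *tewijik*); -kih when the stem ends in a voiced consonant (*lolev*, *rag*); -oto when the stem ends in a vowel (*nade*, *eso*).
*fiv* — final sound /v/ (a voiced consonant) → -kih → *fivkih*.
*age*: final sound = /e/, a vowel → -oto → *ageoto*.
Since the final sound of *ak* is /k/ (a voiceless consonant), it takes -ef, giving *akef*.

fivkih, ageoto, akef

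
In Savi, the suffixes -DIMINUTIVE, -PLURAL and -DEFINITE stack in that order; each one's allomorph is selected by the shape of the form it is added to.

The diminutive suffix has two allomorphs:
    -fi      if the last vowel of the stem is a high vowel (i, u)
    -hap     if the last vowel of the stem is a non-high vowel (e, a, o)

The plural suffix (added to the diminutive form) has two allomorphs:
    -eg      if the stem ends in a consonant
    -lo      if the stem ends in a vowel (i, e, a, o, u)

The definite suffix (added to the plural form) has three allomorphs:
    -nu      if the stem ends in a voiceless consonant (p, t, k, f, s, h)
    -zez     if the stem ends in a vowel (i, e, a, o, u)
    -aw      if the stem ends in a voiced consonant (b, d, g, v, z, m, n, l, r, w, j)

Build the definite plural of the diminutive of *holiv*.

holivfilozez

*holiv* — last vowel /i/ (a high vowel) → -fi → *holivfi*.
Since the final sound of the diminutive form *holivfi* is /i/ (a vowel), it takes -lo, giving *holivfilo*.
Since the final sound of the plural form *holivfilo* is /o/ (a vowel), it takes -zez, giving *holivfilozez*.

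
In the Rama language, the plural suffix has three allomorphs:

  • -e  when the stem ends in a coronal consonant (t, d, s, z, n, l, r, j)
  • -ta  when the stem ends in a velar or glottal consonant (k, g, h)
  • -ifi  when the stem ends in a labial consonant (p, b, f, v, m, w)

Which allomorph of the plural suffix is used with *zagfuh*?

-ta

*zagfuh* — final consonant /h/ (velar/glottal) → -ta.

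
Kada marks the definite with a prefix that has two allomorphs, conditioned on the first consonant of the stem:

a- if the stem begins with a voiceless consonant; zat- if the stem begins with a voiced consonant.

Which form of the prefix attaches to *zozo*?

*zozo*: first consonant = /z/, voiced → zat-.

zat-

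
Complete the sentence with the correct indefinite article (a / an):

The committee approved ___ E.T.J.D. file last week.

an

The indefinite article is chosen by the initial *sound* of the following word, not its spelling.
The initialism *E.T.J.D.* is read letter by letter; the first letter, E, is pronounced /iː/, which begins with a vowel sound.
So the article is *an*: The committee approved an E.T.J.D. file last week.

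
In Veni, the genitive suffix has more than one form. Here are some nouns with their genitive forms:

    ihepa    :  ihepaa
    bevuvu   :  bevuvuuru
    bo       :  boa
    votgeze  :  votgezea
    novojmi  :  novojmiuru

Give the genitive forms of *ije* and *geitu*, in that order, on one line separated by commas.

The alternation tracks the last vowel of the stem — -uru when the last vowel of the stem is a high vowel (*bevuvu*, *novojmi*); -a when the last vowel of the stem is a non-high vowel (*ihepa*, *bo*, *votgeze*).
Since the last vowel of *ije* is /e/ (a non-high vowel), it takes -a, giving *ijea*.
*geitu*: last vowel = /u/, a high vowel → -uru → *geituuru*.

ijea, geituuru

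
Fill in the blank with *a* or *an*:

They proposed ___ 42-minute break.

The indefinite article is chosen by the initial *sound* of the following word, not its spelling.
The number *42* is spoken "forty-…", beginning with /ˈfɔrti/ — a consonant sound.
So the article is *a*: They proposed a 42-minute break.

a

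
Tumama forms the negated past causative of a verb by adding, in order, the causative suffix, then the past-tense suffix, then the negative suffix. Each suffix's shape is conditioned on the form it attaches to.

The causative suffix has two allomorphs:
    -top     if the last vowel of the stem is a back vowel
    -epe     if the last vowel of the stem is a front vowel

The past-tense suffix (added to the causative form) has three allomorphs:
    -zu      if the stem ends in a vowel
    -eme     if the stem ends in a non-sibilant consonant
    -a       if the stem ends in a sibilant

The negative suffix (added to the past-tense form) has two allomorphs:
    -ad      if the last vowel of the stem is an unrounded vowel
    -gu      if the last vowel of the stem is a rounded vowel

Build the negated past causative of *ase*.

*ase* — last vowel /e/ (a front vowel) → -epe → *aseepe*.
The causative form *aseepe* — final sound /e/ (a vowel) → -zu → *aseepezu*.
The last vowel of the past-tense form *aseepezu* is /u/, which is a rounded vowel, so the negative suffix is -gu, giving *aseepezugu*.

aseepezugu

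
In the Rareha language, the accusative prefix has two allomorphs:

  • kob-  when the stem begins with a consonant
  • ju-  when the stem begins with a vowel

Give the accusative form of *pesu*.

Since the first sound of *pesu* is /p/ (a consonant), it takes kob-, giving *kobpesu*.

kobpesu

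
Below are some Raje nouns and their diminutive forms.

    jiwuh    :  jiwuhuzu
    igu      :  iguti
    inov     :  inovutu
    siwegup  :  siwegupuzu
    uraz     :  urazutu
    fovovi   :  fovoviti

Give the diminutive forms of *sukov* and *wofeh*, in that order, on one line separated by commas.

sukovutu, wofehuzu

The suffix is conditioned by the final sound: -uzu when the stem ends in a voiceless consonant (*jiwuh*, *siwegup*); -utu when the stem ends in a voiced consonant (*inov*, *uraz*); -ti when the stem ends in a vowel (*igu*, *fovovi*).
The final sound of *sukov* is /v/, which is a voiced consonant, so the suffix is -utu, giving *sukovutu*.
*wofeh* — final sound /h/ (a voiceless consonant) → -uzu → *wofehuzu*.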